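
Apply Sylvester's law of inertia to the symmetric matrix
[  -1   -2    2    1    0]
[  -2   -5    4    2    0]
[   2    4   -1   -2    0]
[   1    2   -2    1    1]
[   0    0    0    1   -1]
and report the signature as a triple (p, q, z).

step 0: pivot -1 → sign −
step 1: pivot -1 → sign −
step 2: pivot 3 → sign +
step 3: pivot 2 → sign +
step 4: pivot -3/2 → sign −
signature = (2, 3, 0)

Answer: (2, 3, 0)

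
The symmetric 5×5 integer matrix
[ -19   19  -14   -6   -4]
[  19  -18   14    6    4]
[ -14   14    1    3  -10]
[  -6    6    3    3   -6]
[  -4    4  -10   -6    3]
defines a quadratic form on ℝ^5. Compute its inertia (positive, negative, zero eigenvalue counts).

step 0: pivot -19 → sign −
step 1: pivot 1 → sign +
step 2: pivot 215/19 → sign +
step 3: pivot 6/215 → sign +
step 4: pivot -1 → sign −
signature = (3, 2, 0)

Answer: (3, 2, 0)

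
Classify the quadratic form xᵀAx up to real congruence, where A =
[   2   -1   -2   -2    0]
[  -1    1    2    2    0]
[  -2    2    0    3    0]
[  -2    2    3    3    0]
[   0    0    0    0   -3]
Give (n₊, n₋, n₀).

Answer: (2, 3, 0)

Derivation:
step 0: pivot 2 → sign +
step 1: pivot 1/2 → sign +
step 2: pivot -4 → sign −
step 3: pivot -3/4 → sign −
step 4: pivot -3 → sign −
signature = (2, 3, 0)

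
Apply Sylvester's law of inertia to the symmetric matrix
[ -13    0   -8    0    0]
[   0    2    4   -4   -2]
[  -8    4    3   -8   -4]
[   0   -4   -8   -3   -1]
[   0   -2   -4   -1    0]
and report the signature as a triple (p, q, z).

Answer: (2, 3, 0)

Derivation:
step 0: pivot -13 → sign −
step 1: pivot 2 → sign +
step 2: pivot -1/13 → sign −
step 3: pivot -11 → sign −
step 4: pivot 3/11 → sign +
signature = (2, 3, 0)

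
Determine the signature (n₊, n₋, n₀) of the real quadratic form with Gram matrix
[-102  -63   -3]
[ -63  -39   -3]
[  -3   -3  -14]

step 0: pivot -102 → sign −
step 1: pivot -3/34 → sign −
step 2: pivot 1 → sign +
signature = (1, 2, 0)

Answer: (1, 2, 0)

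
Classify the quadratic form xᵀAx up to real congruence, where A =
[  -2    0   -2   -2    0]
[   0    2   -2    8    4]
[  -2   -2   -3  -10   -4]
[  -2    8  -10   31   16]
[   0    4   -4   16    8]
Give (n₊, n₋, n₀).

Answer: (2, 2, 1)

Derivation:
step 0: pivot -2 → sign −
step 1: pivot 2 → sign +
step 2: pivot -3 → sign −
step 3: pivot 1 → sign +
step 4: row/col 4 already zero → sign 0
signature = (2, 2, 1)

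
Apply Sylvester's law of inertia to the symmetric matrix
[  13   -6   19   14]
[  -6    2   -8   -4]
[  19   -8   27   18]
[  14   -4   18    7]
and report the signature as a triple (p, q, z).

Answer: (1, 2, 1)

Derivation:
step 0: pivot 13 → sign +
step 1: pivot -10/13 → sign −
step 2: pivot -1/5 → sign −
step 3: row/col 3 already zero → sign 0
signature = (1, 2, 1)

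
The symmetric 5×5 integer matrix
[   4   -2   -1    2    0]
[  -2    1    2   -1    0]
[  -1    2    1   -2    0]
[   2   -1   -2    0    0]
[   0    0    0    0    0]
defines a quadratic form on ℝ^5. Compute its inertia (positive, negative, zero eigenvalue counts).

step 0: pivot 4 → sign +
step 1: pivot 3/4 → sign +
step 2: pivot -3 → sign −
step 3: pivot -1 → sign −
step 4: row/col 4 already zero → sign 0
signature = (2, 2, 1)

Answer: (2, 2, 1)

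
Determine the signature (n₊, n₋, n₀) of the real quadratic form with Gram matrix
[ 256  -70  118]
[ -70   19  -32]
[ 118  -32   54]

step 0: pivot 256 → sign +
step 1: pivot -9/64 → sign −
step 2: pivot 1/9 → sign +
signature = (2, 1, 0)

Answer: (2, 1, 0)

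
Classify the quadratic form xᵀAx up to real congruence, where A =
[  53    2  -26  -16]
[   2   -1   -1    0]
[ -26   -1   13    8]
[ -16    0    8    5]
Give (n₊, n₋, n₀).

step 0: pivot 53 → sign +
step 1: pivot -57/53 → sign −
step 2: pivot 14/57 → sign +
step 3: pivot 3/7 → sign +
signature = (3, 1, 0)

Answer: (3, 1, 0)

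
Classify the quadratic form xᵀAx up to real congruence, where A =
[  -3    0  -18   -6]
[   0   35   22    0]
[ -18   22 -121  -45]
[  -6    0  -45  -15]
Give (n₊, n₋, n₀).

Answer: (2, 2, 0)

Derivation:
step 0: pivot -3 → sign −
step 1: pivot 35 → sign +
step 2: pivot -939/35 → sign −
step 3: pivot 6/313 → sign +
signature = (2, 2, 0)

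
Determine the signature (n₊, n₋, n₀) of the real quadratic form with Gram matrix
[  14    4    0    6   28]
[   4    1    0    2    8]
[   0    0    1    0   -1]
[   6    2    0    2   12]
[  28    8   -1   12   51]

Answer: (2, 2, 1)

Derivation:
step 0: pivot 14 → sign +
step 1: pivot -1/7 → sign −
step 2: pivot 1 → sign +
step 3: pivot -6 → sign −
step 4: row/col 4 already zero → sign 0
signature = (2, 2, 1)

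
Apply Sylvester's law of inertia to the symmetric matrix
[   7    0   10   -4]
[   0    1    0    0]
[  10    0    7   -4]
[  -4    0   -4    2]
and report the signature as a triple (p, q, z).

Answer: (3, 1, 0)

Derivation:
step 0: pivot 7 → sign +
step 1: pivot 1 → sign +
step 2: pivot -51/7 → sign −
step 3: pivot 2/17 → sign +
signature = (3, 1, 0)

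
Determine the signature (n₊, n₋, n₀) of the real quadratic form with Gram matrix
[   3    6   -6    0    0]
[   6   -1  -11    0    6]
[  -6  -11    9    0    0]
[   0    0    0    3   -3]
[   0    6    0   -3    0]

step 0: pivot 3 → sign +
step 1: pivot -13 → sign −
step 2: pivot -38/13 → sign −
step 3: pivot 3 → sign +
step 4: pivot -3/19 → sign −
signature = (2, 3, 0)

Answer: (2, 3, 0)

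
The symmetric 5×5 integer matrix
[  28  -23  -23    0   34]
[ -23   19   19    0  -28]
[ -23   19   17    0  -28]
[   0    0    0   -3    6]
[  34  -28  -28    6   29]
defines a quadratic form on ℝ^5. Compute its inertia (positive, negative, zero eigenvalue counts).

Answer: (2, 3, 0)

Derivation:
step 0: pivot 28 → sign +
step 1: pivot 3/28 → sign +
step 2: pivot -2 → sign −
step 3: pivot -3 → sign −
step 4: pivot -1/3 → sign −
signature = (2, 3, 0)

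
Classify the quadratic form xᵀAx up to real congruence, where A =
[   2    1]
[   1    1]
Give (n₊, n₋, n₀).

Answer: (2, 0, 0)

Derivation:
step 0: pivot 2 → sign +
step 1: pivot 1/2 → sign +
signature = (2, 0, 0)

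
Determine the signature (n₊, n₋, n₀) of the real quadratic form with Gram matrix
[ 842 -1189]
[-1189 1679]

step 0: pivot 842 → sign +
step 1: pivot -3/842 → sign −
signature = (1, 1, 0)

Answer: (1, 1, 0)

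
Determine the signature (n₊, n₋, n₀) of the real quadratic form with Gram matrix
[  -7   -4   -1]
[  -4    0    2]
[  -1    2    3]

step 0: pivot -7 → sign −
step 1: pivot 16/7 → sign +
step 2: pivot 1/4 → sign +
signature = (2, 1, 0)

Answer: (2, 1, 0)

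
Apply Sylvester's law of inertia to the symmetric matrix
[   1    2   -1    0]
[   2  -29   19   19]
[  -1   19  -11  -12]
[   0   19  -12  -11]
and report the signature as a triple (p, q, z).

Answer: (2, 2, 0)

Derivation:
step 0: pivot 1 → sign +
step 1: pivot -33 → sign −
step 2: pivot 15/11 → sign +
step 3: pivot -1/15 → sign −
signature = (2, 2, 0)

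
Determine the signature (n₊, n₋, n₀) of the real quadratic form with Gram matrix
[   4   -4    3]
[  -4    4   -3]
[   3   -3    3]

step 0: pivot 4 → sign +
step 1: pivot 3/4 → sign +
step 2: row/col 2 already zero → sign 0
signature = (2, 0, 1)

Answer: (2, 0, 1)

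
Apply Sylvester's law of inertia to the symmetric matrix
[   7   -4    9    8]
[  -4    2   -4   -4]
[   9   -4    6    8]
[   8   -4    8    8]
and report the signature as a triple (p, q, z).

Answer: (1, 2, 1)

Derivation:
step 0: pivot 7 → sign +
step 1: pivot -2/7 → sign −
step 2: pivot -1 → sign −
step 3: row/col 3 already zero → sign 0
signature = (1, 2, 1)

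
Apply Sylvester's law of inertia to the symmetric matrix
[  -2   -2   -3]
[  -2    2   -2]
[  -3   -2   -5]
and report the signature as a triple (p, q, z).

Answer: (1, 2, 0)

Derivation:
step 0: pivot -2 → sign −
step 1: pivot 4 → sign +
step 2: pivot -3/4 → sign −
signature = (1, 2, 0)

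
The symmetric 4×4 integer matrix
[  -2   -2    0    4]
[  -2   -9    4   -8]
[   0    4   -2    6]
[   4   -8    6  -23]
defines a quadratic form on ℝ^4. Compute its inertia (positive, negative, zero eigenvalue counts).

step 0: pivot -2 → sign −
step 1: pivot -7 → sign −
step 2: pivot 2/7 → sign +
step 3: pivot 3 → sign +
signature = (2, 2, 0)

Answer: (2, 2, 0)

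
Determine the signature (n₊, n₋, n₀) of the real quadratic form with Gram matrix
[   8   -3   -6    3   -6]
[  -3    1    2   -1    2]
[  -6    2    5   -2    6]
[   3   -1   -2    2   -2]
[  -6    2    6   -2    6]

Answer: (3, 2, 0)

Derivation:
step 0: pivot 8 → sign +
step 1: pivot -1/8 → sign −
step 2: pivot 1 → sign +
step 3: pivot 1 → sign +
step 4: pivot -2 → sign −
signature = (3, 2, 0)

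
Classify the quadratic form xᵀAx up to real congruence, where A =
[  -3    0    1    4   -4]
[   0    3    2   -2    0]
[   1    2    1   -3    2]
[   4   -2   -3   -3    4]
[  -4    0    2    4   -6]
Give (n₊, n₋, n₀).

Answer: (2, 3, 0)

Derivation:
step 0: pivot -3 → sign −
step 1: pivot 3 → sign +
step 2: pivot 1 → sign +
step 3: pivot -1/9 → sign −
step 4: pivot -2 → sign −
signature = (2, 3, 0)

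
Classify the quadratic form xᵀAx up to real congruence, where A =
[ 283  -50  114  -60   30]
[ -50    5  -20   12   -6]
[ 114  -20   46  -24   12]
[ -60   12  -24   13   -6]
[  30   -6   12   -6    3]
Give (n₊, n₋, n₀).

step 0: pivot 283 → sign +
step 1: pivot -1085/283 → sign −
step 2: pivot 18/217 → sign +
step 3: pivot 1/5 → sign +
step 4: pivot -1 → sign −
signature = (3, 2, 0)

Answer: (3, 2, 0)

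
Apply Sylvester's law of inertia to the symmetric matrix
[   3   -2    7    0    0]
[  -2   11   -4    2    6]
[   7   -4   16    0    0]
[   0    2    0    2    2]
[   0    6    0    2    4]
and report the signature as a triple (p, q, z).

step 0: pivot 3 → sign +
step 1: pivot 29/3 → sign +
step 2: pivot -11/29 → sign −
step 3: pivot 18/11 → sign +
step 4: pivot 2/9 → sign +
signature = (4, 1, 0)

Answer: (4, 1, 0)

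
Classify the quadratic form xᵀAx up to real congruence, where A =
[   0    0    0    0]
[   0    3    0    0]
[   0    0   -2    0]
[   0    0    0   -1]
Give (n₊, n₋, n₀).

step 0: pivot 3 → sign +
step 1: pivot -2 → sign −
step 2: pivot -1 → sign −
step 3: row/col 3 already zero → sign 0
signature = (1, 2, 1)

Answer: (1, 2, 1)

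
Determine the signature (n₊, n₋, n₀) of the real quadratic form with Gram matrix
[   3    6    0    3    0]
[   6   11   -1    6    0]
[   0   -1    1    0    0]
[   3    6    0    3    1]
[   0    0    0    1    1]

Answer: (3, 2, 0)

Derivation:
step 0: pivot 3 → sign +
step 1: pivot -1 → sign −
step 2: pivot 2 → sign +
step 3: pivot 1 → sign +
step 4: pivot -1 → sign −
signature = (3, 2, 0)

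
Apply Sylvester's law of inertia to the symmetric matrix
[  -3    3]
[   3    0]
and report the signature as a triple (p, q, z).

Answer: (1, 1, 0)

Derivation:
step 0: pivot -3 → sign −
step 1: pivot 3 → sign +
signature = (1, 1, 0)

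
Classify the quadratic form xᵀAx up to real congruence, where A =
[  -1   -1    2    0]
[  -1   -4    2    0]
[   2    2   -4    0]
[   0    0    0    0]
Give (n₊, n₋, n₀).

step 0: pivot -1 → sign −
step 1: pivot -3 → sign −
step 2: row/col 2 already zero → sign 0
step 3: row/col 3 already zero → sign 0
signature = (0, 2, 2)

Answer: (0, 2, 2)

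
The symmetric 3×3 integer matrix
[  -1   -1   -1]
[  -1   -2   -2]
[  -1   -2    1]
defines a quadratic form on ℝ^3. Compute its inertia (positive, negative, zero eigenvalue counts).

step 0: pivot -1 → sign −
step 1: pivot -1 → sign −
step 2: pivot 3 → sign +
signature = (1, 2, 0)

Answer: (1, 2, 0)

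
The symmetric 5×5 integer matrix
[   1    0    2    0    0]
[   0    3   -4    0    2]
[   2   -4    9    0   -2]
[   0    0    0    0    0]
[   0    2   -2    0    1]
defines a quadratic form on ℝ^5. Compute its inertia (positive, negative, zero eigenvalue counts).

Answer: (3, 1, 1)

Derivation:
step 0: pivot 1 → sign +
step 1: pivot 3 → sign +
step 2: pivot -1/3 → sign −
step 3: pivot 1 → sign +
step 4: row/col 4 already zero → sign 0
signature = (3, 1, 1)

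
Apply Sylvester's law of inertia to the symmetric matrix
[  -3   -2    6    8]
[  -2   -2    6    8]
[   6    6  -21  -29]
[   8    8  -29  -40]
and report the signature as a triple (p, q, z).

Answer: (1, 3, 0)

Derivation:
step 0: pivot -3 → sign −
step 1: pivot -2/3 → sign −
step 2: pivot -3 → sign −
step 3: pivot 1/3 → sign +
signature = (1, 3, 0)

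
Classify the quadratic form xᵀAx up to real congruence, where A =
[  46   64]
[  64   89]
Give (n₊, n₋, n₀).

step 0: pivot 46 → sign +
step 1: pivot -1/23 → sign −
signature = (1, 1, 0)

Answer: (1, 1, 0)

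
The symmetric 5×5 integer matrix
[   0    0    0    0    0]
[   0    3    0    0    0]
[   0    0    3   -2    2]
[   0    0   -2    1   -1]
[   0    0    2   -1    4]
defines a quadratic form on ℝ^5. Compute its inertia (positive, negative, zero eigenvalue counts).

Answer: (3, 1, 1)

Derivation:
step 0: pivot 3 → sign +
step 1: pivot 3 → sign +
step 2: pivot -1/3 → sign −
step 3: pivot 3 → sign +
step 4: row/col 4 already zero → sign 0
signature = (3, 1, 1)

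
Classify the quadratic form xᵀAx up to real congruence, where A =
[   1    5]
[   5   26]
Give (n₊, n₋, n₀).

Answer: (2, 0, 0)

Derivation:
step 0: pivot 1 → sign +
step 1: pivot 1 → sign +
signature = (2, 0, 0)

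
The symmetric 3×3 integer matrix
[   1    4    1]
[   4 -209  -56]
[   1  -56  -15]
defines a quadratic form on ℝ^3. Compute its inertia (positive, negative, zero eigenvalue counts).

Answer: (1, 1, 1)

Derivation:
step 0: pivot 1 → sign +
step 1: pivot -225 → sign −
step 2: row/col 2 already zero → sign 0
signature = (1, 1, 1)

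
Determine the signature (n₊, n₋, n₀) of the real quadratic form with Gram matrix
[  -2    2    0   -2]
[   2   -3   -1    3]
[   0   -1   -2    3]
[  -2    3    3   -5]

step 0: pivot -2 → sign −
step 1: pivot -1 → sign −
step 2: pivot -1 → sign −
step 3: pivot 2 → sign +
signature = (1, 3, 0)

Answer: (1, 3, 0)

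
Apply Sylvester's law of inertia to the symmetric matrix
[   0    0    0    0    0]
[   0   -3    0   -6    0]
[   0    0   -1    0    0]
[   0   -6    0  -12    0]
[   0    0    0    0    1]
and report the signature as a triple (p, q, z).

Answer: (1, 2, 2)

Derivation:
step 0: pivot -3 → sign −
step 1: pivot -1 → sign −
step 2: pivot 1 → sign +
step 3: row/col 3 already zero → sign 0
step 4: row/col 4 already zero → sign 0
signature = (1, 2, 2)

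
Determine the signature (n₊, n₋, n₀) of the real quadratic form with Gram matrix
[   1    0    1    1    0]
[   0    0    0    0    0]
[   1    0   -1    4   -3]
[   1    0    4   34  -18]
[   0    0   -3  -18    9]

Answer: (2, 1, 2)

Derivation:
step 0: pivot 1 → sign +
step 1: pivot -2 → sign −
step 2: pivot 75/2 → sign +
step 3: row/col 3 already zero → sign 0
step 4: row/col 4 already zero → sign 0
signature = (2, 1, 2)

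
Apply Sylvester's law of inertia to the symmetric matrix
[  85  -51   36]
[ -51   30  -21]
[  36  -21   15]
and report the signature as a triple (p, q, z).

step 0: pivot 85 → sign +
step 1: pivot -3/5 → sign −
step 2: pivot 6/17 → sign +
signature = (2, 1, 0)

Answer: (2, 1, 0)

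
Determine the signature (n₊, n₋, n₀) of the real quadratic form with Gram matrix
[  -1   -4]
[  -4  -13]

step 0: pivot -1 → sign −
step 1: pivot 3 → sign +
signature = (1, 1, 0)

Answer: (1, 1, 0)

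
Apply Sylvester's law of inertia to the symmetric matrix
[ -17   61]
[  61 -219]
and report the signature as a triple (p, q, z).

Answer: (0, 2, 0)

Derivation:
step 0: pivot -17 → sign −
step 1: pivot -2/17 → sign −
signature = (0, 2, 0)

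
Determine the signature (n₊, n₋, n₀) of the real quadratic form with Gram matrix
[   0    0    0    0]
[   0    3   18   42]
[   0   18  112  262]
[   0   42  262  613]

Answer: (2, 0, 2)

Derivation:
step 0: pivot 3 → sign +
step 1: pivot 4 → sign +
step 2: row/col 2 already zero → sign 0
step 3: row/col 3 already zero → sign 0
signature = (2, 0, 2)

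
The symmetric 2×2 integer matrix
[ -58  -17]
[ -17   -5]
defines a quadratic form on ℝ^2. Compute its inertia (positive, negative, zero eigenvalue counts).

Answer: (0, 2, 0)

Derivation:
step 0: pivot -58 → sign −
step 1: pivot -1/58 → sign −
signature = (0, 2, 0)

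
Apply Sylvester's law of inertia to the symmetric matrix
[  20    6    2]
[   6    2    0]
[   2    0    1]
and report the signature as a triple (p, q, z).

Answer: (2, 1, 0)

Derivation:
step 0: pivot 20 → sign +
step 1: pivot 1/5 → sign +
step 2: pivot -1 → sign −
signature = (2, 1, 0)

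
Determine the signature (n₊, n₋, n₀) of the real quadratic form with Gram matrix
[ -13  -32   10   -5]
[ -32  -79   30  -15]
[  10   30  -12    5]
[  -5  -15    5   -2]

Answer: (1, 3, 0)

Derivation:
step 0: pivot -13 → sign −
step 1: pivot -3/13 → sign −
step 2: pivot 364/3 → sign +
step 3: pivot -3/364 → sign −
signature = (1, 3, 0)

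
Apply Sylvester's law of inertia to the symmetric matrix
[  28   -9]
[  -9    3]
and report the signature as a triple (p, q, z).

Answer: (2, 0, 0)

Derivation:
step 0: pivot 28 → sign +
step 1: pivot 3/28 → sign +
signature = (2, 0, 0)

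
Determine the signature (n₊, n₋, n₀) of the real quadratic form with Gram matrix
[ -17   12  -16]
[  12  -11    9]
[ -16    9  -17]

Answer: (1, 2, 0)

Derivation:
step 0: pivot -17 → sign −
step 1: pivot -43/17 → sign −
step 2: pivot 6/43 → sign +
signature = (1, 2, 0)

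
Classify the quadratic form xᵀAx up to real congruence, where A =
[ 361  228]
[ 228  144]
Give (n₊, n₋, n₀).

Answer: (1, 0, 1)

Derivation:
step 0: pivot 361 → sign +
step 1: row/col 1 already zero → sign 0
signature = (1, 0, 1)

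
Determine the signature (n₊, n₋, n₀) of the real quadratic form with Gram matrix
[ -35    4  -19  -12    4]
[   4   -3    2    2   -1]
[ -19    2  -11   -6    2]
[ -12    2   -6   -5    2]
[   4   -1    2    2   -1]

Answer: (0, 4, 1)

Derivation:
step 0: pivot -35 → sign −
step 1: pivot -89/35 → sign −
step 2: pivot -60/89 → sign −
step 3: pivot -2/5 → sign −
step 4: row/col 4 already zero → sign 0
signature = (0, 4, 1)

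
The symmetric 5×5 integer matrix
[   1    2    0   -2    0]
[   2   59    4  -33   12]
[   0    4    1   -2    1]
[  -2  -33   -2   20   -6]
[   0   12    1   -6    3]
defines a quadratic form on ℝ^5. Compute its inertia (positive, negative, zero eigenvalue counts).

step 0: pivot 1 → sign +
step 1: pivot 55 → sign +
step 2: pivot 39/55 → sign +
step 3: pivot 9/13 → sign +
step 4: pivot 2/9 → sign +
signature = (5, 0, 0)

Answer: (5, 0, 0)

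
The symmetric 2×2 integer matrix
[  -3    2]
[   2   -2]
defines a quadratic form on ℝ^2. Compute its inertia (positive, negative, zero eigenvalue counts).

step 0: pivot -3 → sign −
step 1: pivot -2/3 → sign −
signature = (0, 2, 0)

Answer: (0, 2, 0)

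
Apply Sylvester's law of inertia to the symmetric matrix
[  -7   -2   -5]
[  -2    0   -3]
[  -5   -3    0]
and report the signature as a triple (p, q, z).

step 0: pivot -7 → sign −
step 1: pivot 4/7 → sign +
step 2: pivot -3/4 → sign −
signature = (1, 2, 0)

Answer: (1, 2, 0)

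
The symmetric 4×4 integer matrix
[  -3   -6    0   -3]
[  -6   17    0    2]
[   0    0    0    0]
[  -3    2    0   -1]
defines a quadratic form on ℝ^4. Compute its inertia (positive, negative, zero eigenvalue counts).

Answer: (1, 2, 1)

Derivation:
step 0: pivot -3 → sign −
step 1: pivot 29 → sign +
step 2: pivot -6/29 → sign −
step 3: row/col 3 already zero → sign 0
signature = (1, 2, 1)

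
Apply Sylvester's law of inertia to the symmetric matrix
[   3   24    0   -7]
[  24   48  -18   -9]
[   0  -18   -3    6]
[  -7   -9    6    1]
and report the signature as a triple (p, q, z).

Answer: (2, 2, 0)

Derivation:
step 0: pivot 3 → sign +
step 1: pivot -144 → sign −
step 2: pivot -3/4 → sign −
step 3: pivot 1/36 → sign +
signature = (2, 2, 0)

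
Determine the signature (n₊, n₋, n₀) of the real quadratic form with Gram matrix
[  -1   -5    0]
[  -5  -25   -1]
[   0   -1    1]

step 0: pivot -1 → sign −
step 1: pivot 1 → sign +
step 2: pivot -1 → sign −
signature = (1, 2, 0)

Answer: (1, 2, 0)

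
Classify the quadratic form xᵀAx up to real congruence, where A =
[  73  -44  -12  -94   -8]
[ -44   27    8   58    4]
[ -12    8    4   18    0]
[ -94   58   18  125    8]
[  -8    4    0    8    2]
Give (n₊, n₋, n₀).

Answer: (3, 1, 1)

Derivation:
step 0: pivot 73 → sign +
step 1: pivot 35/73 → sign +
step 2: pivot 4/5 → sign +
step 3: pivot -2/7 → sign −
step 4: row/col 4 already zero → sign 0
signature = (3, 1, 1)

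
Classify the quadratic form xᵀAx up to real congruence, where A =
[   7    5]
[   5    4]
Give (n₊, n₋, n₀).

step 0: pivot 7 → sign +
step 1: pivot 3/7 → sign +
signature = (2, 0, 0)

Answer: (2, 0, 0)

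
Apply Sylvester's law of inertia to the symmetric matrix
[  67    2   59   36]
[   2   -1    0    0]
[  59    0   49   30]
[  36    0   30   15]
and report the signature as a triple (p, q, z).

Answer: (1, 3, 0)

Derivation:
step 0: pivot 67 → sign +
step 1: pivot -71/67 → sign −
step 2: pivot -2/71 → sign −
step 3: pivot -3 → sign −
signature = (1, 3, 0)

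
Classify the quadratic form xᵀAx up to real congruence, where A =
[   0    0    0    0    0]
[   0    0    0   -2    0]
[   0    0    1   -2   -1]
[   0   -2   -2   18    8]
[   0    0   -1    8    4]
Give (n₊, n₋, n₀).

step 0: pivot 1 → sign +
step 1: pivot 14 → sign +
step 2: pivot -2/7 → sign −
step 3: pivot 3 → sign +
step 4: row/col 4 already zero → sign 0
signature = (3, 1, 1)

Answer: (3, 1, 1)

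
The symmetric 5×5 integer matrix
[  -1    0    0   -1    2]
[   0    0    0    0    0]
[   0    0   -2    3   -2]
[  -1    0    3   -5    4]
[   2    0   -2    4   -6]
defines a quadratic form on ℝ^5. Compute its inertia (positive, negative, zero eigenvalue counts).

step 0: pivot -1 → sign −
step 1: pivot -2 → sign −
step 2: pivot 1/2 → sign +
step 3: pivot -2 → sign −
step 4: row/col 4 already zero → sign 0
signature = (1, 3, 1)

Answer: (1, 3, 1)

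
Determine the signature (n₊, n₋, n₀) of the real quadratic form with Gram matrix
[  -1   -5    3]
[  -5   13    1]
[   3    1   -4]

Answer: (1, 2, 0)

Derivation:
step 0: pivot -1 → sign −
step 1: pivot 38 → sign +
step 2: pivot -3/19 → sign −
signature = (1, 2, 0)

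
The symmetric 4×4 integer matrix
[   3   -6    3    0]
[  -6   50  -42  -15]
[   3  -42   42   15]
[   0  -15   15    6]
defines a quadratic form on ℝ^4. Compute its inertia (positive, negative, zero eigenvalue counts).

step 0: pivot 3 → sign +
step 1: pivot 38 → sign +
step 2: pivot 93/19 → sign +
step 3: pivot -3/62 → sign −
signature = (3, 1, 0)

Answer: (3, 1, 0)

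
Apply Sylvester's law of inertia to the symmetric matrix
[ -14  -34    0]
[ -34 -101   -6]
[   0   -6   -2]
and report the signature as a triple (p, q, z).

Answer: (0, 3, 0)

Derivation:
step 0: pivot -14 → sign −
step 1: pivot -129/7 → sign −
step 2: pivot -2/43 → sign −
signature = (0, 3, 0)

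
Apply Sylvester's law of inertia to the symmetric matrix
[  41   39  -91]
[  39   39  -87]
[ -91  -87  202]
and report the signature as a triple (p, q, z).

Answer: (2, 1, 0)

Derivation:
step 0: pivot 41 → sign +
step 1: pivot 78/41 → sign +
step 2: pivot -1/13 → sign −
signature = (2, 1, 0)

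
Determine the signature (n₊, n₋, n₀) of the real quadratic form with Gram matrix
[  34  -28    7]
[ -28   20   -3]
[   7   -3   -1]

step 0: pivot 34 → sign +
step 1: pivot -52/17 → sign −
step 2: pivot 3/52 → sign +
signature = (2, 1, 0)

Answer: (2, 1, 0)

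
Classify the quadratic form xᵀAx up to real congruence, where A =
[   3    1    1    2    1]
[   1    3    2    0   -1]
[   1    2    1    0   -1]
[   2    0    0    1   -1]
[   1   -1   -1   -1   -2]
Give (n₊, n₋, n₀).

step 0: pivot 3 → sign +
step 1: pivot 8/3 → sign +
step 2: pivot -3/8 → sign −
step 3: pivot -1/3 → sign −
step 4: pivot 6 → sign +
signature = (3, 2, 0)

Answer: (3, 2, 0)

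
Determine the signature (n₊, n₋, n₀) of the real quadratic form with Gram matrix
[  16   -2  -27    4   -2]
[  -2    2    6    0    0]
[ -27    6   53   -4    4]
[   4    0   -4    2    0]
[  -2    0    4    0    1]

Answer: (4, 1, 0)

Derivation:
step 0: pivot 16 → sign +
step 1: pivot 7/4 → sign +
step 2: pivot 7/2 → sign +
step 3: pivot -2/7 → sign −
step 4: pivot 3/7 → sign +
signature = (4, 1, 0)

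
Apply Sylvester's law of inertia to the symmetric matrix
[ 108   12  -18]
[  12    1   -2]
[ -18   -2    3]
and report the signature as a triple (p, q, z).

Answer: (1, 1, 1)

Derivation:
step 0: pivot 108 → sign +
step 1: pivot -1/3 → sign −
step 2: row/col 2 already zero → sign 0
signature = (1, 1, 1)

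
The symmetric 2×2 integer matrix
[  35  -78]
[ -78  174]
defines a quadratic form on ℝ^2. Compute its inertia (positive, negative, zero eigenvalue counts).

step 0: pivot 35 → sign +
step 1: pivot 6/35 → sign +
signature = (2, 0, 0)

Answer: (2, 0, 0)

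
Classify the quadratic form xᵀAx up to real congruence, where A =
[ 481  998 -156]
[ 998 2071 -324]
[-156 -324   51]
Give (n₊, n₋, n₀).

step 0: pivot 481 → sign +
step 1: pivot 147/481 → sign +
step 2: pivot 3/49 → sign +
signature = (3, 0, 0)

Answer: (3, 0, 0)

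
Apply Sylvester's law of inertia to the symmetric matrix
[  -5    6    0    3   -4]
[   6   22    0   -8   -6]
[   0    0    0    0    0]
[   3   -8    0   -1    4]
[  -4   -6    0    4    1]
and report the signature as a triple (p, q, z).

step 0: pivot -5 → sign −
step 1: pivot 146/5 → sign +
step 2: pivot 10/73 → sign +
step 3: pivot 1/5 → sign +
step 4: row/col 4 already zero → sign 0
signature = (3, 1, 1)

Answer: (3, 1, 1)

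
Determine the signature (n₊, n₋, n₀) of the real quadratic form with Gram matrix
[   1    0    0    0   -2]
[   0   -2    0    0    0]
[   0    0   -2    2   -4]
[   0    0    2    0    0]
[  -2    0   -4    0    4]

Answer: (2, 2, 1)

Derivation:
step 0: pivot 1 → sign +
step 1: pivot -2 → sign −
step 2: pivot -2 → sign −
step 3: pivot 2 → sign +
step 4: row/col 4 already zero → sign 0
signature = (2, 2, 1)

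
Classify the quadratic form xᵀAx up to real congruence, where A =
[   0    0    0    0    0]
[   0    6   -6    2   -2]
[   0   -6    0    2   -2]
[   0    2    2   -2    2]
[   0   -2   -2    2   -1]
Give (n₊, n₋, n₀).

Answer: (2, 1, 2)

Derivation:
step 0: pivot 6 → sign +
step 1: pivot -6 → sign −
step 2: pivot 1 → sign +
step 3: row/col 3 already zero → sign 0
step 4: row/col 4 already zero → sign 0
signature = (2, 1, 2)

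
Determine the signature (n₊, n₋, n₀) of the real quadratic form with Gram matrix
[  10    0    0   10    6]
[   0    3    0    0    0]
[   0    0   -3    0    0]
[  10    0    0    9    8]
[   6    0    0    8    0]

Answer: (3, 2, 0)

Derivation:
step 0: pivot 10 → sign +
step 1: pivot 3 → sign +
step 2: pivot -3 → sign −
step 3: pivot -1 → sign −
step 4: pivot 2/5 → sign +
signature = (3, 2, 0)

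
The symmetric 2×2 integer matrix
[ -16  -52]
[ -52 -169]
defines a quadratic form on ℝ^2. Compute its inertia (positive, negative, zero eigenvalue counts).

Answer: (0, 1, 1)

Derivation:
step 0: pivot -16 → sign −
step 1: row/col 1 already zero → sign 0
signature = (0, 1, 1)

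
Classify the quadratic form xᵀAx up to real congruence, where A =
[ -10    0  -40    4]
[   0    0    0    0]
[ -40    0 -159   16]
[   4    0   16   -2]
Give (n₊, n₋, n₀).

Answer: (1, 2, 1)

Derivation:
step 0: pivot -10 → sign −
step 1: pivot 1 → sign +
step 2: pivot -2/5 → sign −
step 3: row/col 3 already zero → sign 0
signature = (1, 2, 1)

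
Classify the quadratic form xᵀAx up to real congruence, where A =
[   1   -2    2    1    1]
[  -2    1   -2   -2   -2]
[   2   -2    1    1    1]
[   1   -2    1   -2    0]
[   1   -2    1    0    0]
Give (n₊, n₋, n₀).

step 0: pivot 1 → sign +
step 1: pivot -3 → sign −
step 2: pivot -5/3 → sign −
step 3: pivot -12/5 → sign −
step 4: pivot -1/3 → sign −
signature = (1, 4, 0)

Answer: (1, 4, 0)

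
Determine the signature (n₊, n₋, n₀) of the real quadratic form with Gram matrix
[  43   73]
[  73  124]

Answer: (2, 0, 0)

Derivation:
step 0: pivot 43 → sign +
step 1: pivot 3/43 → sign +
signature = (2, 0, 0)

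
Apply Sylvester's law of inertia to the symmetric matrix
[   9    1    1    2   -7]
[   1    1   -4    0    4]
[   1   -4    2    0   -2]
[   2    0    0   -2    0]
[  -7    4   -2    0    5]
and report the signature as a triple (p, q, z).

Answer: (2, 3, 0)

Derivation:
step 0: pivot 9 → sign +
step 1: pivot 8/9 → sign +
step 2: pivot -137/8 → sign −
step 3: pivot -330/137 → sign −
step 4: pivot -3/55 → sign −
signature = (2, 3, 0)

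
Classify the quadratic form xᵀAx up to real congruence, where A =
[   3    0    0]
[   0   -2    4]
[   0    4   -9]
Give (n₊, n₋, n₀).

step 0: pivot 3 → sign +
step 1: pivot -2 → sign −
step 2: pivot -1 → sign −
signature = (1, 2, 0)

Answer: (1, 2, 0)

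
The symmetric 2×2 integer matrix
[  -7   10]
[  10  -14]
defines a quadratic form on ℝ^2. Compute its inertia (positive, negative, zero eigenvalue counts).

Answer: (1, 1, 0)

Derivation:
step 0: pivot -7 → sign −
step 1: pivot 2/7 → sign +
signature = (1, 1, 0)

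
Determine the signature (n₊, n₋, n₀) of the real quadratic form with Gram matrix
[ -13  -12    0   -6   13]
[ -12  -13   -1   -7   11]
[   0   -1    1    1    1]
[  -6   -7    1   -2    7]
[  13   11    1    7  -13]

step 0: pivot -13 → sign −
step 1: pivot -25/13 → sign −
step 2: pivot 38/25 → sign +
step 3: pivot -3/19 → sign −
step 4: pivot -1 → sign −
signature = (1, 4, 0)

Answer: (1, 4, 0)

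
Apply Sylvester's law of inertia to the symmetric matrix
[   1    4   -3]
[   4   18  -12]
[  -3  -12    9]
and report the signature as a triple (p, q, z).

step 0: pivot 1 → sign +
step 1: pivot 2 → sign +
step 2: row/col 2 already zero → sign 0
signature = (2, 0, 1)

Answer: (2, 0, 1)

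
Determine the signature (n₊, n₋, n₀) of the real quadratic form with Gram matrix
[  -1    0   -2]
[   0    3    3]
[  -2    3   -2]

step 0: pivot -1 → sign −
step 1: pivot 3 → sign +
step 2: pivot -1 → sign −
signature = (1, 2, 0)

Answer: (1, 2, 0)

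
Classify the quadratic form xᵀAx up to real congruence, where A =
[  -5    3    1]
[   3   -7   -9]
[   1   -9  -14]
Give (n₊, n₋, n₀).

Answer: (0, 3, 0)

Derivation:
step 0: pivot -5 → sign −
step 1: pivot -26/5 → sign −
step 2: pivot -3/13 → sign −
signature = (0, 3, 0)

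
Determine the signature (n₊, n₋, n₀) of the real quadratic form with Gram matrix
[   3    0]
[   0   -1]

Answer: (1, 1, 0)

Derivation:
step 0: pivot 3 → sign +
step 1: pivot -1 → sign −
signature = (1, 1, 0)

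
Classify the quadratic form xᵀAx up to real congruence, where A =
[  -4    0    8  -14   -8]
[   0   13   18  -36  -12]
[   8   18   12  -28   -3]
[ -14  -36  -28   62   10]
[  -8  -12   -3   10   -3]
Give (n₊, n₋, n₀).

Answer: (3, 2, 0)

Derivation:
step 0: pivot -4 → sign −
step 1: pivot 13 → sign +
step 2: pivot 40/13 → sign +
step 3: pivot -1 → sign −
step 4: pivot 3/40 → sign +
signature = (3, 2, 0)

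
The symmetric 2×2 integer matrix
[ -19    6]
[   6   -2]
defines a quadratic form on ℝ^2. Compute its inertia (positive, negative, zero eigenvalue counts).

Answer: (0, 2, 0)

Derivation:
step 0: pivot -19 → sign −
step 1: pivot -2/19 → sign −
signature = (0, 2, 0)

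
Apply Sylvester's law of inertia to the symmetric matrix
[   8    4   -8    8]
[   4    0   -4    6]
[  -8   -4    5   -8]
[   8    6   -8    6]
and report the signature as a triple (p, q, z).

Answer: (1, 2, 1)

Derivation:
step 0: pivot 8 → sign +
step 1: pivot -2 → sign −
step 2: pivot -3 → sign −
step 3: row/col 3 already zero → sign 0
signature = (1, 2, 1)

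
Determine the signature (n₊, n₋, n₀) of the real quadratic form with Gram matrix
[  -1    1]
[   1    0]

Answer: (1, 1, 0)

Derivation:
step 0: pivot -1 → sign −
step 1: pivot 1 → sign +
signature = (1, 1, 0)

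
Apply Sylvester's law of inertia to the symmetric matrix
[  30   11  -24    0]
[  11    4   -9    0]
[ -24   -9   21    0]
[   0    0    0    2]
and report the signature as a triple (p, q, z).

Answer: (3, 1, 0)

Derivation:
step 0: pivot 30 → sign +
step 1: pivot -1/30 → sign −
step 2: pivot 3 → sign +
step 3: pivot 2 → sign +
signature = (3, 1, 0)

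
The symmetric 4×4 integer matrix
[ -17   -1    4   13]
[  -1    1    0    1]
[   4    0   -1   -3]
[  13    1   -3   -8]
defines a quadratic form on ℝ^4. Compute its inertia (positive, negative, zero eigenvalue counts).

Answer: (2, 2, 0)

Derivation:
step 0: pivot -17 → sign −
step 1: pivot 18/17 → sign +
step 2: pivot -1/9 → sign −
step 3: pivot 2 → sign +
signature = (2, 2, 0)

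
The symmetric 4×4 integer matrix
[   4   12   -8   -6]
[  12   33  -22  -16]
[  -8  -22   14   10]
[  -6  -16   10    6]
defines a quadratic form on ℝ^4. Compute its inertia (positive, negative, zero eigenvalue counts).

Answer: (1, 3, 0)

Derivation:
step 0: pivot 4 → sign +
step 1: pivot -3 → sign −
step 2: pivot -2/3 → sign −
step 3: pivot -1 → sign −
signature = (1, 3, 0)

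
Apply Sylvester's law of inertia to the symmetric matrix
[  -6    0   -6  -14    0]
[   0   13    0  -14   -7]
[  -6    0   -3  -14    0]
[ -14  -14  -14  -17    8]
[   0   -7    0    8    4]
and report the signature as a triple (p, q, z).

step 0: pivot -6 → sign −
step 1: pivot 13 → sign +
step 2: pivot 3 → sign +
step 3: pivot 23/39 → sign +
step 4: pivot -3/23 → sign −
signature = (3, 2, 0)

Answer: (3, 2, 0)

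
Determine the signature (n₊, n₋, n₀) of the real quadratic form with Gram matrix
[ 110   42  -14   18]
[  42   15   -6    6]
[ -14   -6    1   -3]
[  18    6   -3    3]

step 0: pivot 110 → sign +
step 1: pivot -57/55 → sign −
step 2: pivot -7/19 → sign −
step 3: pivot 6/7 → sign +
signature = (2, 2, 0)

Answer: (2, 2, 0)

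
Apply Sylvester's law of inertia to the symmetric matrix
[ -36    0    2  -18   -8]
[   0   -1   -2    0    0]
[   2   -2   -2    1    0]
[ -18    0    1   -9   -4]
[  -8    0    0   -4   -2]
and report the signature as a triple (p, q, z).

Answer: (1, 3, 1)

Derivation:
step 0: pivot -36 → sign −
step 1: pivot -1 → sign −
step 2: pivot 19/9 → sign +
step 3: pivot -6/19 → sign −
step 4: row/col 4 already zero → sign 0
signature = (1, 3, 1)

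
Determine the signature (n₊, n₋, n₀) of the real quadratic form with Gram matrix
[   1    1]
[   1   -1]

Answer: (1, 1, 0)

Derivation:
step 0: pivot 1 → sign +
step 1: pivot -2 → sign −
signature = (1, 1, 0)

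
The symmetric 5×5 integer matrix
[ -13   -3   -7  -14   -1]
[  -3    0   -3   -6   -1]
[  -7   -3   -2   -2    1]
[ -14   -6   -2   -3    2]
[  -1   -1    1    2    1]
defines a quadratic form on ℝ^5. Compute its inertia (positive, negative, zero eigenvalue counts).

Answer: (3, 2, 0)

Derivation:
step 0: pivot -13 → sign −
step 1: pivot 9/13 → sign +
step 2: pivot -1 → sign −
step 3: pivot 1 → sign +
step 4: pivot 2/9 → sign +
signature = (3, 2, 0)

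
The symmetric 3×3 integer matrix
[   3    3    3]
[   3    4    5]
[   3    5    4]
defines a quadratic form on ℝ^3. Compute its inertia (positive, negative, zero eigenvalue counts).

step 0: pivot 3 → sign +
step 1: pivot 1 → sign +
step 2: pivot -3 → sign −
signature = (2, 1, 0)

Answer: (2, 1, 0)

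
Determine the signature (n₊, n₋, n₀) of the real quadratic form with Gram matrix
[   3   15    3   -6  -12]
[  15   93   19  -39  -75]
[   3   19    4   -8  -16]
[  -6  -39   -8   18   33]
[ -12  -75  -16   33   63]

Answer: (4, 1, 0)

Derivation:
step 0: pivot 3 → sign +
step 1: pivot 18 → sign +
step 2: pivot 1/9 → sign +
step 3: pivot 3/2 → sign +
step 4: pivot -3 → sign −
signature = (4, 1, 0)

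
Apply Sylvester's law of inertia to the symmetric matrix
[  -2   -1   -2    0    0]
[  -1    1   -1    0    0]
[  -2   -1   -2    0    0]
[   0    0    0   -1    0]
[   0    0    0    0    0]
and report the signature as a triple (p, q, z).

step 0: pivot -2 → sign −
step 1: pivot 3/2 → sign +
step 2: pivot -1 → sign −
step 3: row/col 3 already zero → sign 0
step 4: row/col 4 already zero → sign 0
signature = (1, 2, 2)

Answer: (1, 2, 2)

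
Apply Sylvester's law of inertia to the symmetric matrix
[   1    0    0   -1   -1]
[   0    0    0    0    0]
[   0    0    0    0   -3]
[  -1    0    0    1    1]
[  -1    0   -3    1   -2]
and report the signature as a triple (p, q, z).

step 0: pivot 1 → sign +
step 1: pivot -3 → sign −
step 2: pivot 3 → sign +
step 3: row/col 3 already zero → sign 0
step 4: row/col 4 already zero → sign 0
signature = (2, 1, 2)

Answer: (2, 1, 2)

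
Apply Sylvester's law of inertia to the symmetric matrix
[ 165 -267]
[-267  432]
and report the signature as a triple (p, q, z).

step 0: pivot 165 → sign +
step 1: pivot -3/55 → sign −
signature = (1, 1, 0)

Answer: (1, 1, 0)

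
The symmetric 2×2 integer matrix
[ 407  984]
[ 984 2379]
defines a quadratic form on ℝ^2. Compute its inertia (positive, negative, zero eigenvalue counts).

step 0: pivot 407 → sign +
step 1: pivot -3/407 → sign −
signature = (1, 1, 0)

Answer: (1, 1, 0)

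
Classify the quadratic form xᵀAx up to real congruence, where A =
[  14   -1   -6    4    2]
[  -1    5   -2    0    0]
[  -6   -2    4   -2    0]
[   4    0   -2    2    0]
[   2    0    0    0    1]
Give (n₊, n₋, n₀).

Answer: (4, 1, 0)

Derivation:
step 0: pivot 14 → sign +
step 1: pivot 69/14 → sign +
step 2: pivot 16/69 → sign +
step 3: pivot 3/4 → sign +
step 4: pivot -3 → sign −
signature = (4, 1, 0)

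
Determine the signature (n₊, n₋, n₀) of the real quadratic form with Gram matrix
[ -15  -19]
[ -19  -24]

step 0: pivot -15 → sign −
step 1: pivot 1/15 → sign +
signature = (1, 1, 0)

Answer: (1, 1, 0)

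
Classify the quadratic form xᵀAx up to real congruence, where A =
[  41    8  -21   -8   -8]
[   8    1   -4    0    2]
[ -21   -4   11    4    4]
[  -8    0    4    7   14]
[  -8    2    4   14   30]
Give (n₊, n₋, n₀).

step 0: pivot 41 → sign +
step 1: pivot -23/41 → sign −
step 2: pivot 6/23 → sign +
step 3: pivot 29/3 → sign +
step 4: pivot -2/29 → sign −
signature = (3, 2, 0)

Answer: (3, 2, 0)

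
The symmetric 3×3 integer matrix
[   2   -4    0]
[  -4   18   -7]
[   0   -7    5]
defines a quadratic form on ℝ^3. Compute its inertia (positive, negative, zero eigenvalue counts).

Answer: (3, 0, 0)

Derivation:
step 0: pivot 2 → sign +
step 1: pivot 10 → sign +
step 2: pivot 1/10 → sign +
signature = (3, 0, 0)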